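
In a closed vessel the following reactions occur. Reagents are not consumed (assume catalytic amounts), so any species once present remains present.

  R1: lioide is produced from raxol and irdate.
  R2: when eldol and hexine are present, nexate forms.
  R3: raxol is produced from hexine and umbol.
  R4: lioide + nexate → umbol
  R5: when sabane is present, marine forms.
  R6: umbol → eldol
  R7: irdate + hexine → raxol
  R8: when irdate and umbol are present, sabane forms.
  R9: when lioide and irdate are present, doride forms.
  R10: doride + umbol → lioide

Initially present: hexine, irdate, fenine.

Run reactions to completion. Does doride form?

irdate and hexine present → raxol forms (R7).
raxol and irdate present → lioide forms (R1).
lioide and irdate present → doride forms (R9).

Yes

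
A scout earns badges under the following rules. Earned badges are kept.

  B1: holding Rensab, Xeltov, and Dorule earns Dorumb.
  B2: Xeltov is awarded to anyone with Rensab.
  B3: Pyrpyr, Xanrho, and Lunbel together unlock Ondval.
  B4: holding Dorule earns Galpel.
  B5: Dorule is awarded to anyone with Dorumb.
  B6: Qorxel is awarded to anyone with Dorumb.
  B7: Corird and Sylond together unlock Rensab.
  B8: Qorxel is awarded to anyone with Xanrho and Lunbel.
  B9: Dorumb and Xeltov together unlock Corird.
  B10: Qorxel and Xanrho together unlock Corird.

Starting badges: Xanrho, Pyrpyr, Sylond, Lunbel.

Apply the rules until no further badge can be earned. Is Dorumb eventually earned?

Dorumb would need Rensab, Xeltov, and Dorule (B1), but Dorule is never earned.

No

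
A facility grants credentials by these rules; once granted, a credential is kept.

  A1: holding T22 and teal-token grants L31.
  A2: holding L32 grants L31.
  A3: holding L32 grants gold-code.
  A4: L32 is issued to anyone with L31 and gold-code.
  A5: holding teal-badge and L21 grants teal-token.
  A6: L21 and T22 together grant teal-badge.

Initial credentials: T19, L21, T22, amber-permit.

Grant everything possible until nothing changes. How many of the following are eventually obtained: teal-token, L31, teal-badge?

3

Holding L21 and T22 grants teal-badge (A6).
Holding teal-badge and L21 grants teal-token (A5).
Holding T22 and teal-token grants L31 (A1).
teal-token: reached.
L31: reached.
teal-badge: reached.
All 3 are reached.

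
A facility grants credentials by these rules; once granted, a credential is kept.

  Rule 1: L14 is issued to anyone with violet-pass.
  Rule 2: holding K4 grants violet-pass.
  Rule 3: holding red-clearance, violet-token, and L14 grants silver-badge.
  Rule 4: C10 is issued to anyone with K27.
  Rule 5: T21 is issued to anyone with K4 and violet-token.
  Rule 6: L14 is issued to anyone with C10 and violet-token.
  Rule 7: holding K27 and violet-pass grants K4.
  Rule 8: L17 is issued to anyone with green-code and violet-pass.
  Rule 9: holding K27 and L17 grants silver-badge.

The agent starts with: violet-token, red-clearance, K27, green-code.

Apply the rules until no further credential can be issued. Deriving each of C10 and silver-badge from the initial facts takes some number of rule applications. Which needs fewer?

C10: Holding K27 grants C10 (Rule 4). [1 rule application]
silver-badge: Holding K27 grants C10 (Rule 4). Holding C10 and violet-token grants L14 (Rule 6). Holding red-clearance, violet-token, and L14 grants silver-badge (Rule 3). [3 rule applications]
C10 needs fewer.

C10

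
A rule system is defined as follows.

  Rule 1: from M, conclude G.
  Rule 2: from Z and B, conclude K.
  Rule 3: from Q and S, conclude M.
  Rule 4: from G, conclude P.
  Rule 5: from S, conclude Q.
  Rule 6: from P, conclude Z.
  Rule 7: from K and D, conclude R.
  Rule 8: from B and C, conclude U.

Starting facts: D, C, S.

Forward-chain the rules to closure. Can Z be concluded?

Yes

From S, Rule 5 gives Q.
From Q and S, Rule 3 gives M.
M holds, so G follows (Rule 1).
From G, Rule 4 gives P.
P holds, so Z follows (Rule 6).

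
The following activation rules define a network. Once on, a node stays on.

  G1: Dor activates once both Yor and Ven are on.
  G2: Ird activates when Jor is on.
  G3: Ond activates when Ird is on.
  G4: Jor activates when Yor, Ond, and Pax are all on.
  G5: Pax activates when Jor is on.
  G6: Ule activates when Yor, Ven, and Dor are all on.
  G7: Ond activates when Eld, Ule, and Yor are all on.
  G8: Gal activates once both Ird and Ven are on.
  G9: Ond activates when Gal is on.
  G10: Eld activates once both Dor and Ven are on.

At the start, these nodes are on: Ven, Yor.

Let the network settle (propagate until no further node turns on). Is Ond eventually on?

Yes

G1: Yor and Ven on → Dor on.
G10: Dor and Ven on → Eld on.
Yor, Ven, and Dor are on, so Ule activates (G6).
G7: Eld, Ule, and Yor on → Ond on.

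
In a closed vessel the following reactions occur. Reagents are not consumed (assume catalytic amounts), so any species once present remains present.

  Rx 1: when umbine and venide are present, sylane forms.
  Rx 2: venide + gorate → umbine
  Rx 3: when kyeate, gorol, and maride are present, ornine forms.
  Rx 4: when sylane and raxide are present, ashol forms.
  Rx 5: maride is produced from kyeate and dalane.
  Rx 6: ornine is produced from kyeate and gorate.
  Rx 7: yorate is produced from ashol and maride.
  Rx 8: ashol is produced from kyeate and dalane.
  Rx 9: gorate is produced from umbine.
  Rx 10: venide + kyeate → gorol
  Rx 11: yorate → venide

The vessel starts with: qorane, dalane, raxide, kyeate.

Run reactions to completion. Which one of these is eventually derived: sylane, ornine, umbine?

ornine

kyeate and dalane present → ashol forms (Rx 8).
kyeate and dalane present → maride forms (Rx 5).
ashol and maride present → yorate forms (Rx 7).
yorate present → venide forms (Rx 11).
venide and kyeate present → gorol forms (Rx 10).
kyeate, gorol, and maride present → ornine forms (Rx 3).
umbine would need venide and gorate (Rx 2), but gorate never forms. sylane would need umbine and venide (Rx 1), but umbine never forms.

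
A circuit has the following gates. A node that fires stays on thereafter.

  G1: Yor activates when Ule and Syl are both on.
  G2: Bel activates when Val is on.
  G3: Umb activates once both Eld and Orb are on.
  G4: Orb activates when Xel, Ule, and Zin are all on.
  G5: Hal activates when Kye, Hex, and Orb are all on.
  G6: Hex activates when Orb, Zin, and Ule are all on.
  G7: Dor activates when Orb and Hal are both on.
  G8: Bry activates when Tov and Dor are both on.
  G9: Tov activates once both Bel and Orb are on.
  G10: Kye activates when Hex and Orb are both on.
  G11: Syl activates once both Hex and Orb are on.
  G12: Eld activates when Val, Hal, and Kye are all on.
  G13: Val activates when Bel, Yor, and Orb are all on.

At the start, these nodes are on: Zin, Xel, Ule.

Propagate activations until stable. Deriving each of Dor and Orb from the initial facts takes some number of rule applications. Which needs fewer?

Orb: Xel, Ule, and Zin are on, so Orb activates (G4). [1 rule application]
Dor: Xel, Ule, and Zin are on, so Orb activates (G4). G6: Orb, Zin, and Ule on → Hex on. Hex and Orb are on, so Kye activates (G10). G5: Kye, Hex, and Orb on → Hal on. G7: Orb and Hal on → Dor on. [5 rule applications]
Orb needs fewer.

Orb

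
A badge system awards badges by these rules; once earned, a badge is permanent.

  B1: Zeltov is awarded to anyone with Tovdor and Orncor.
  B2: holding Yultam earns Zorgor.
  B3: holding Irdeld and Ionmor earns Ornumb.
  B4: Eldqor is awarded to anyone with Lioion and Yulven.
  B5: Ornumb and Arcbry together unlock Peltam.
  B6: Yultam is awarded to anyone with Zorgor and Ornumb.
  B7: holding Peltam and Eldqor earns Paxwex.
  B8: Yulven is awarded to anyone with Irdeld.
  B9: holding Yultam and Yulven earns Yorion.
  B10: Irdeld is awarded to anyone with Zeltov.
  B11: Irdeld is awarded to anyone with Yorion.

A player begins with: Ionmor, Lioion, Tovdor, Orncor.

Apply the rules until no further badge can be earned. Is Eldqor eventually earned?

Yes

With Tovdor and Orncor, Zeltov is earned (B1).
With Zeltov, Irdeld is earned (B10).
With Irdeld, Yulven is earned (B8).
With Lioion and Yulven, Eldqor is earned (B4).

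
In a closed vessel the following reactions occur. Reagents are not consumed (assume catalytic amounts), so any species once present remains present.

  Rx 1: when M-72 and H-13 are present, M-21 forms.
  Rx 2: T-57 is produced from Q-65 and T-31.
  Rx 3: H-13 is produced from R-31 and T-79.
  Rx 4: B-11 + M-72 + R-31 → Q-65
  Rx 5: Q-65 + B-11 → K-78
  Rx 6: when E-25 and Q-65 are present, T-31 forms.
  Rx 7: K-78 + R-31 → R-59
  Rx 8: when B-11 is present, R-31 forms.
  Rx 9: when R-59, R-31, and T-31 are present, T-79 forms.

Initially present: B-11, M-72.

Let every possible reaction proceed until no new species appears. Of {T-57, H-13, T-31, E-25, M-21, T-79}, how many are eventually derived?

T-57 would need Q-65 and T-31 (Rx 2), but T-31 never forms.
H-13 would need R-31 and T-79 (Rx 3), but T-79 never forms.
T-31 would need E-25 and Q-65 (Rx 6), but E-25 never forms.
No rule produces E-25, and it is not given.
M-21 would need M-72 and H-13 (Rx 1), but H-13 never forms.
T-79 would need R-59, R-31, and T-31 (Rx 9), but T-31 never forms.
None of the 6 are reached.

0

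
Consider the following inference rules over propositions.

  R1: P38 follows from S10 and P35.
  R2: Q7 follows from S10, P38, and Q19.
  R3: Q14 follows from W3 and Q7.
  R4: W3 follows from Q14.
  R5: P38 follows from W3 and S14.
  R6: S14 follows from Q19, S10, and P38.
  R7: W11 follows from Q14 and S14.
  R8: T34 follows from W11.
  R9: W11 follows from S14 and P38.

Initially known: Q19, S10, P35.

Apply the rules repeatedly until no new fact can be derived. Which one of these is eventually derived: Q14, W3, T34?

From S10 and P35, R1 gives P38.
From Q19, S10, and P38, R6 gives S14.
From S14 and P38, R9 gives W11.
W11 holds, so T34 follows (R8).
W3 would need Q14 (R4), but Q14 is never established. Q14 would need W3 and Q7 (R3), but W3 is never established.

T34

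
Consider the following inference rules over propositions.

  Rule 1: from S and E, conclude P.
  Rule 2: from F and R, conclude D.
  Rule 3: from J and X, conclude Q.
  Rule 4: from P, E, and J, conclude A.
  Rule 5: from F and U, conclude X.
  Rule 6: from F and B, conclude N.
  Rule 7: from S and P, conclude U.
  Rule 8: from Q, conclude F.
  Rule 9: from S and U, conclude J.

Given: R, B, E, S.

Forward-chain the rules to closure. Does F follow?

F would need Q (Rule 8), but Q is never established.

No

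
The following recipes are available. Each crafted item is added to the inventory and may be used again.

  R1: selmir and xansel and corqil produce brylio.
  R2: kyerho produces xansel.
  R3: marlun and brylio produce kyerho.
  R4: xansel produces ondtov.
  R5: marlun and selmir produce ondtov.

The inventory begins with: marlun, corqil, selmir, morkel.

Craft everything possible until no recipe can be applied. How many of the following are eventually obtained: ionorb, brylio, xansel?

0

No rule produces ionorb, and it is not given.
brylio would need selmir, xansel, and corqil (R1), but xansel is never obtained.
xansel would need kyerho (R2), but kyerho is never obtained.
None of the 3 are reached.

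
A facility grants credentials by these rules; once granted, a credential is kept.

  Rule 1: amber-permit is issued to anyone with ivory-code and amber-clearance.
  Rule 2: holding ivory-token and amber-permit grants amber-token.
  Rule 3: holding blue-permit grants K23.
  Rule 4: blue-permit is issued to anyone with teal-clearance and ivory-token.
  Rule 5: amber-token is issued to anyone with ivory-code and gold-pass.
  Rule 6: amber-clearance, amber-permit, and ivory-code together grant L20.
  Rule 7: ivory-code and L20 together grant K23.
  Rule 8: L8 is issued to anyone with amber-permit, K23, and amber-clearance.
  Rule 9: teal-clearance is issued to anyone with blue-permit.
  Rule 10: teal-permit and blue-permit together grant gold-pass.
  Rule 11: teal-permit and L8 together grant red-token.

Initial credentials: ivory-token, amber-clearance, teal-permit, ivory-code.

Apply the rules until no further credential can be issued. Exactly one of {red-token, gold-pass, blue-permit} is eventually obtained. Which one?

Holding ivory-code and amber-clearance grants amber-permit (Rule 1).
Holding amber-clearance, amber-permit, and ivory-code grants L20 (Rule 6).
Holding ivory-code and L20 grants K23 (Rule 7).
Holding amber-permit, K23, and amber-clearance grants L8 (Rule 8).
Holding teal-permit and L8 grants red-token (Rule 11).
gold-pass would need teal-permit and blue-permit (Rule 10), but blue-permit is never granted. blue-permit would need teal-clearance and ivory-token (Rule 4), but teal-clearance is never granted.

red-token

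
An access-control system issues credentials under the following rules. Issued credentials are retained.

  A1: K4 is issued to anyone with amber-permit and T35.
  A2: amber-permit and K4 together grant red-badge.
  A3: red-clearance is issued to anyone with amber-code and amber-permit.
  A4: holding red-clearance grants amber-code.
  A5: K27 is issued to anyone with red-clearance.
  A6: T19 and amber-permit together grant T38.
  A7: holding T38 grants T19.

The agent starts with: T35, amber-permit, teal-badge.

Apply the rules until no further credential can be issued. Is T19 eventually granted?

T19 would need T38 (A7), but T38 is never granted.

No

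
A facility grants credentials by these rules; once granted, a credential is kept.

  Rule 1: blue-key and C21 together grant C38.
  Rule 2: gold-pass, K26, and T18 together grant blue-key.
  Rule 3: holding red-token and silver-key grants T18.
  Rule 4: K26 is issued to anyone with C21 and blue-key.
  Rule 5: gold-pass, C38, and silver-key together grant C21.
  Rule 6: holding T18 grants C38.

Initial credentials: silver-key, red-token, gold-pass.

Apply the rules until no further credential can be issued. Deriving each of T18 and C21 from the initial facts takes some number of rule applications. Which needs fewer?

T18

T18: Holding red-token and silver-key grants T18 (Rule 3). [1 rule application]
C21: Holding red-token and silver-key grants T18 (Rule 3). Holding T18 grants C38 (Rule 6). Holding gold-pass, C38, and silver-key grants C21 (Rule 5). [3 rule applications]
T18 needs fewer.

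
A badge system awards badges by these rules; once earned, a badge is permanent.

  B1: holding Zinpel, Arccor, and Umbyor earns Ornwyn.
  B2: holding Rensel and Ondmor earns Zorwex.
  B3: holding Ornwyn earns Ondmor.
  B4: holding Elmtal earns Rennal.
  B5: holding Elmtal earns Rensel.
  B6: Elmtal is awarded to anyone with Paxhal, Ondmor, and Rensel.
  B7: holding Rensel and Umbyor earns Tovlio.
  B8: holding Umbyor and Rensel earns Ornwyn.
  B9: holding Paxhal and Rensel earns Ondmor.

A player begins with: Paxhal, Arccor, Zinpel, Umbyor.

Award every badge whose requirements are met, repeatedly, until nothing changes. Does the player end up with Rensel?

Rensel would need Elmtal (B5), but Elmtal is never earned.

No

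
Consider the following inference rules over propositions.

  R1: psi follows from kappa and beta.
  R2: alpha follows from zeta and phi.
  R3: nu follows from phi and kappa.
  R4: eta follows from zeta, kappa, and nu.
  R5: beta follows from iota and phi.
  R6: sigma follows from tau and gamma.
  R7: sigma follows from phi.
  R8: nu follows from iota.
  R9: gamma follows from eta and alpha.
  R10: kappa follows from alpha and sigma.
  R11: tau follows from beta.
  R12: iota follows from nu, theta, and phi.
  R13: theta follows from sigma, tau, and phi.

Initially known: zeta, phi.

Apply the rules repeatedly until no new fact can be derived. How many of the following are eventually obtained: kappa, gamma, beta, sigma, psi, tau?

From zeta and phi, R2 gives alpha.
phi holds, so sigma follows (R7).
From alpha and sigma, R10 gives kappa.
From phi and kappa, R3 gives nu.
zeta, kappa, and nu hold, so eta follows (R4).
eta and alpha hold, so gamma follows (R9).
kappa: reached.
gamma: reached.
beta would need iota and phi (R5), but iota is never established.
sigma: reached.
psi would need kappa and beta (R1), but beta is never established.
tau would need beta (R11), but beta is never established.
Reached: kappa, gamma, and sigma — 3 of the 6.

3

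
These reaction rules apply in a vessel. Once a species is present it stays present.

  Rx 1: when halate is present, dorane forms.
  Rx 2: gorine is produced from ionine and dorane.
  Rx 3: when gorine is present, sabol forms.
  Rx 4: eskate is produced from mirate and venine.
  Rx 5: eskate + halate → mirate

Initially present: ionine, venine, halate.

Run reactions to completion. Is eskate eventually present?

No

eskate would need mirate and venine (Rx 4), but mirate never forms.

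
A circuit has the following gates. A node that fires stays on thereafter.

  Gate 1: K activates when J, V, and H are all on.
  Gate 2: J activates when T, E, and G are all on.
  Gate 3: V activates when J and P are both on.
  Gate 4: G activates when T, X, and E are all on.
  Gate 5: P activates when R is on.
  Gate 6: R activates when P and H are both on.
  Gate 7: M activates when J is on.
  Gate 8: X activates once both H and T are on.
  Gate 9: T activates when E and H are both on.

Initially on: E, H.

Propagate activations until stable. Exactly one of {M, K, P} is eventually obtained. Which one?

M

Gate 9: E and H on → T on.
Gate 8: H and T on → X on.
T, X, and E are on, so G activates (Gate 4).
T, E, and G are on, so J activates (Gate 2).
Gate 7: J on → M on.
P would need R (Gate 5), but R never turns on. K would need J, V, and H (Gate 1), but V never turns on.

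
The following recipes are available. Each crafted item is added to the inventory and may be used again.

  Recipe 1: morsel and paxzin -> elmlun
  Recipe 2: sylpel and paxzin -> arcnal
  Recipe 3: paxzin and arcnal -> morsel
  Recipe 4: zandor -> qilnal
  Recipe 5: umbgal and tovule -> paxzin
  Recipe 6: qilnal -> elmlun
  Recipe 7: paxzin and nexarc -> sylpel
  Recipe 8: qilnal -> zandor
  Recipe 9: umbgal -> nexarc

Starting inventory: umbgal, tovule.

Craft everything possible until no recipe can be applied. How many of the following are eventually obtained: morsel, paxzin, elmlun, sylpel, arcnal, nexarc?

umbgal and tovule -> paxzin (Recipe 5).
Using Recipe 9, umbgal makes nexarc.
Using Recipe 7, paxzin and nexarc make sylpel.
sylpel and paxzin -> arcnal (Recipe 2).
Using Recipe 3, paxzin and arcnal make morsel.
Using Recipe 1, morsel and paxzin make elmlun.
morsel: reached.
paxzin: reached.
elmlun: reached.
sylpel: reached.
arcnal: reached.
nexarc: reached.
All 6 are reached.

6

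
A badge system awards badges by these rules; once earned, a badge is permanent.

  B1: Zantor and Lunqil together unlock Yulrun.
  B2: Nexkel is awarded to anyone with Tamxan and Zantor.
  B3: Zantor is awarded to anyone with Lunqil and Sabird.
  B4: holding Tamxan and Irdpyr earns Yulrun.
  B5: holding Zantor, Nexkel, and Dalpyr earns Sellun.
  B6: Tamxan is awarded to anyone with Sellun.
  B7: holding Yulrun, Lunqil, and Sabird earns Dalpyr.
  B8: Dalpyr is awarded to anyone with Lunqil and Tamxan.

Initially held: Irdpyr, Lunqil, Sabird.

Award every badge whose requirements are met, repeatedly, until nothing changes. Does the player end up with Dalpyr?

With Lunqil and Sabird, Zantor is earned (B3).
With Zantor and Lunqil, Yulrun is earned (B1).
With Yulrun, Lunqil, and Sabird, Dalpyr is earned (B7).

Yes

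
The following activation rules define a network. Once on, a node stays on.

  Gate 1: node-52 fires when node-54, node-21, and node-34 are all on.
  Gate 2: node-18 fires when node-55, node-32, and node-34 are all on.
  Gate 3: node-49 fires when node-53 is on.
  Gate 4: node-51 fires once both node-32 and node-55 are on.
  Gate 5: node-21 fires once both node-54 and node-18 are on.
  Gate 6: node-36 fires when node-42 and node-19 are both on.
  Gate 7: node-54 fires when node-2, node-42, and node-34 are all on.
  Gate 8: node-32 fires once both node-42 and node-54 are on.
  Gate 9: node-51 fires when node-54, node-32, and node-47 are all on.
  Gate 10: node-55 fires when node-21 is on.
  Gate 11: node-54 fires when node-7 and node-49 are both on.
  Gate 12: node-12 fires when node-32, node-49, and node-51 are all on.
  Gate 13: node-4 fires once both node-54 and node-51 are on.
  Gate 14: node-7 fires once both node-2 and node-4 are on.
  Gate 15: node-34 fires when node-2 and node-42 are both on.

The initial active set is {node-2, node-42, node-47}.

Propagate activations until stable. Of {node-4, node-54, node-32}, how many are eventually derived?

Gate 15: node-2 and node-42 on → node-34 on.
Gate 7: node-2, node-42, and node-34 on → node-54 on.
node-42 and node-54 are on, so node-32 fires (Gate 8).
Gate 9: node-54, node-32, and node-47 on → node-51 on.
Gate 13: node-54 and node-51 on → node-4 on.
node-4: reached.
node-54: reached.
node-32: reached.
All 3 are reached.

3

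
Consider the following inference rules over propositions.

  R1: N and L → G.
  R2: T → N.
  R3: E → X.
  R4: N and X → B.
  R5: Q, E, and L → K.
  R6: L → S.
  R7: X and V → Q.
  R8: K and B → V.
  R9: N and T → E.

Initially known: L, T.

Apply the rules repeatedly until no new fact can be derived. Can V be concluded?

No

V would need K and B (R8), but K is never established.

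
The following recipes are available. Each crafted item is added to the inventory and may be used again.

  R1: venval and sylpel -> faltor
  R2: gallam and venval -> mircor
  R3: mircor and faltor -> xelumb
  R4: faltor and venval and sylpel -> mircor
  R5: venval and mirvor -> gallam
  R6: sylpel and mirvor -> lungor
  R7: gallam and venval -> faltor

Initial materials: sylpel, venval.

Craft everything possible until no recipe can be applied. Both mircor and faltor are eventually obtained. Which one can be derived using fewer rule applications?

faltor: Using R1, venval and sylpel make faltor. [1 rule application]
mircor: venval and sylpel -> faltor (R1). faltor and venval and sylpel -> mircor (R4). [2 rule applications]
faltor needs fewer.

faltor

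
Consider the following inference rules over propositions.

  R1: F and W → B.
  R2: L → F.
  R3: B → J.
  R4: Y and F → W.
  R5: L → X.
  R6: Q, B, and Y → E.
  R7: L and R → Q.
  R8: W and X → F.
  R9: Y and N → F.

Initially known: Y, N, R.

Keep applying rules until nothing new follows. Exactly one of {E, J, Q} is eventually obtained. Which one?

Y and N hold, so F follows (R9).
Y and F hold, so W follows (R4).
From F and W, R1 gives B.
B holds, so J follows (R3).
E would need Q, B, and Y (R6), but Q is never established. Q would need L and R (R7), but L is never established.

J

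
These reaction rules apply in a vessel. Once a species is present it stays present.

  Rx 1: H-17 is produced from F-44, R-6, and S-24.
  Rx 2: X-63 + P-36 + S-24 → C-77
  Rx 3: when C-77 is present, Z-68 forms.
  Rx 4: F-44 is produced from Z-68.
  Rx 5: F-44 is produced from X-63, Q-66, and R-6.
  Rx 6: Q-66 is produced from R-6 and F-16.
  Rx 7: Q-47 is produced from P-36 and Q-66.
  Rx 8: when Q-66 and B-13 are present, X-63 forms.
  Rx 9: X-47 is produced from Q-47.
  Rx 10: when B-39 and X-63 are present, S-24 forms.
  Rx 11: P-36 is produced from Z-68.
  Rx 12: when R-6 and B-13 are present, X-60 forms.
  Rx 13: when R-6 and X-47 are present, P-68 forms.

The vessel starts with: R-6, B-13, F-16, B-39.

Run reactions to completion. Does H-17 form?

R-6 and F-16 present → Q-66 forms (Rx 6).
Q-66 and B-13 present → X-63 forms (Rx 8).
X-63, Q-66, and R-6 present → F-44 forms (Rx 5).
B-39 and X-63 present → S-24 forms (Rx 10).
F-44, R-6, and S-24 present → H-17 forms (Rx 1).

Yes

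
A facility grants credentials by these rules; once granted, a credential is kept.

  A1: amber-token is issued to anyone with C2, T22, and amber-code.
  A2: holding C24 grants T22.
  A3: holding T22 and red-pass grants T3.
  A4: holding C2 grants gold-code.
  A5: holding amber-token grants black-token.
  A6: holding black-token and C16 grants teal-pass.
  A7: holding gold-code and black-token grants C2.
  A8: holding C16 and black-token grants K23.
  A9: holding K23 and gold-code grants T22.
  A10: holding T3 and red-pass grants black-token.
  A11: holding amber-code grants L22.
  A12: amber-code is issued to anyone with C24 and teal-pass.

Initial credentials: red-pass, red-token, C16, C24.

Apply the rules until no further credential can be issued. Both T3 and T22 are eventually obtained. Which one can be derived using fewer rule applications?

T22

T22: Holding C24 grants T22 (A2). [1 rule application]
T3: Holding C24 grants T22 (A2). Holding T22 and red-pass grants T3 (A3). [2 rule applications]
T22 needs fewer.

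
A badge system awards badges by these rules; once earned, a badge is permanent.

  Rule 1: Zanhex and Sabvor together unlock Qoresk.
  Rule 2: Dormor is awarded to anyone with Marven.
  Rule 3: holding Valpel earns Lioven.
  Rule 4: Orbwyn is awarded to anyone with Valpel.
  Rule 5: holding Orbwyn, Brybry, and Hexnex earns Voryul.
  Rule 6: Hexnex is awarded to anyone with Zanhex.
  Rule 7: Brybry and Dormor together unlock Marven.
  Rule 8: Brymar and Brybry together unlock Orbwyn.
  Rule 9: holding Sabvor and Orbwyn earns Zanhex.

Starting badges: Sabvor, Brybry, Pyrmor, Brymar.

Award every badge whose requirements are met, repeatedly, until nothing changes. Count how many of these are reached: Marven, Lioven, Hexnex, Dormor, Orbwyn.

2

With Brymar and Brybry, Orbwyn is earned (Rule 8).
With Sabvor and Orbwyn, Zanhex is earned (Rule 9).
With Zanhex, Hexnex is earned (Rule 6).
Marven would need Brybry and Dormor (Rule 7), but Dormor is never earned.
Lioven would need Valpel (Rule 3), but Valpel is never earned.
Hexnex: reached.
Dormor would need Marven (Rule 2), but Marven is never earned.
Orbwyn: reached.
Reached: Hexnex and Orbwyn — 2 of the 5.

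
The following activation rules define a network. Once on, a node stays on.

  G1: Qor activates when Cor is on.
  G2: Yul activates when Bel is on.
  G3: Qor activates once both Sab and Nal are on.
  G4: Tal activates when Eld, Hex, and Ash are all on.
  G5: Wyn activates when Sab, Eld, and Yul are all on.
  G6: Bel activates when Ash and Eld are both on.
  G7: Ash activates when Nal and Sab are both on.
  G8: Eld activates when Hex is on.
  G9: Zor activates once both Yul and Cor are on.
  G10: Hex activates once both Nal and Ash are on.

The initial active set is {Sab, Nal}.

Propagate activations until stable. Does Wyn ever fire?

Yes

G7: Nal and Sab on → Ash on.
G10: Nal and Ash on → Hex on.
G8: Hex on → Eld on.
G6: Ash and Eld on → Bel on.
Bel is on, so Yul activates (G2).
G5: Sab, Eld, and Yul on → Wyn on.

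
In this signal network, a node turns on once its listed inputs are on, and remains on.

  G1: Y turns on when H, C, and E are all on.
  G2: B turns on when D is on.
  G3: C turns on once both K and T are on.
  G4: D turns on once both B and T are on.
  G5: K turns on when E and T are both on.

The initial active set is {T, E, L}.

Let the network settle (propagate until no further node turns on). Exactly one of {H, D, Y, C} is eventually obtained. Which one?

C

E and T are on, so K turns on (G5).
G3: K and T on → C on.
Y would need H, C, and E (G1), but H never turns on. No rule produces H, and it is not given. D would need B and T (G4), but B never turns on.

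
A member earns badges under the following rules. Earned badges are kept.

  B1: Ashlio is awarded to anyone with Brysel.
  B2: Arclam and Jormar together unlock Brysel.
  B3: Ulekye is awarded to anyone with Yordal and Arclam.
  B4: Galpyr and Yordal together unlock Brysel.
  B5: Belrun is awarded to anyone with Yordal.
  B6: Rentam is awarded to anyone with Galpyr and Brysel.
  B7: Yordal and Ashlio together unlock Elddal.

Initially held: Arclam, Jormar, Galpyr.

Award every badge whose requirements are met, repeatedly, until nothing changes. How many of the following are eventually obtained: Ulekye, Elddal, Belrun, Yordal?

Ulekye would need Yordal and Arclam (B3), but Yordal is never earned.
Elddal would need Yordal and Ashlio (B7), but Yordal is never earned.
Belrun would need Yordal (B5), but Yordal is never earned.
No rule produces Yordal, and it is not given.
None of the 4 are reached.

0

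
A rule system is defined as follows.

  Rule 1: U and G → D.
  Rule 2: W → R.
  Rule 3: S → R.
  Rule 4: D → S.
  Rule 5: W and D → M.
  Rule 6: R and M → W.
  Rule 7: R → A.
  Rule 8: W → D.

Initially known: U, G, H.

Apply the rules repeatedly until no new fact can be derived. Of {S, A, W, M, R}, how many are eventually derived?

3

U and G hold, so D follows (Rule 1).
From D, Rule 4 gives S.
S holds, so R follows (Rule 3).
R holds, so A follows (Rule 7).
S: reached.
A: reached.
W would need R and M (Rule 6), but M is never established.
M would need W and D (Rule 5), but W is never established.
R: reached.
Reached: S, A, and R — 3 of the 5.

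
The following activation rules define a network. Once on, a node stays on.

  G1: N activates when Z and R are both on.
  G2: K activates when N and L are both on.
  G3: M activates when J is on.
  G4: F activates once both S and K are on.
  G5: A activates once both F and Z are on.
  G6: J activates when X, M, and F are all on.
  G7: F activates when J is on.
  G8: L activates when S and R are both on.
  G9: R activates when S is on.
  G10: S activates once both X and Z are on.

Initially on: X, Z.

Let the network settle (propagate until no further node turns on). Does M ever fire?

M would need J (G3), but J never turns on.

No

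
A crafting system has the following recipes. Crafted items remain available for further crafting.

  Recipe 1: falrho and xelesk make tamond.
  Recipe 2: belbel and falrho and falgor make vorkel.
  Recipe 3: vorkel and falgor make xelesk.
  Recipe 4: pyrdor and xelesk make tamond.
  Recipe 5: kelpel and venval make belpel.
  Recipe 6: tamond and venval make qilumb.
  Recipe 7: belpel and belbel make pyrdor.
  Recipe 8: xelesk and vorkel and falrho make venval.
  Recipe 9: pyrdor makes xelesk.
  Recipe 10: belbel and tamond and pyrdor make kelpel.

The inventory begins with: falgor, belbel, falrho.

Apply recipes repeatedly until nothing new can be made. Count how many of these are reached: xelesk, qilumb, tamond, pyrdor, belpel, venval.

4

Using Recipe 2, belbel, falrho, and falgor make vorkel.
vorkel and falgor → xelesk (Recipe 3).
xelesk and vorkel and falrho → venval (Recipe 8).
falrho and xelesk → tamond (Recipe 1).
tamond and venval → qilumb (Recipe 6).
xelesk: reached.
qilumb: reached.
tamond: reached.
pyrdor would need belpel and belbel (Recipe 7), but belpel is never obtained.
belpel would need kelpel and venval (Recipe 5), but kelpel is never obtained.
venval: reached.
Reached: xelesk, qilumb, tamond, and venval — 4 of the 6.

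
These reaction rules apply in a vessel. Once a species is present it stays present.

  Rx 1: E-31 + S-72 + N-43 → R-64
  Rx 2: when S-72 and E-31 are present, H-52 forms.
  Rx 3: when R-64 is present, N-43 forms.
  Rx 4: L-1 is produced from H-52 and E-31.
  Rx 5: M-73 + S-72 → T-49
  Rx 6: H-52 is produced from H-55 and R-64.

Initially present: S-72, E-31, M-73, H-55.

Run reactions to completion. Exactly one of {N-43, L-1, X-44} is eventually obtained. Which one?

L-1

S-72 and E-31 present → H-52 forms (Rx 2).
H-52 and E-31 present → L-1 forms (Rx 4).
No rule produces X-44, and it is not given. N-43 would need R-64 (Rx 3), but R-64 never forms.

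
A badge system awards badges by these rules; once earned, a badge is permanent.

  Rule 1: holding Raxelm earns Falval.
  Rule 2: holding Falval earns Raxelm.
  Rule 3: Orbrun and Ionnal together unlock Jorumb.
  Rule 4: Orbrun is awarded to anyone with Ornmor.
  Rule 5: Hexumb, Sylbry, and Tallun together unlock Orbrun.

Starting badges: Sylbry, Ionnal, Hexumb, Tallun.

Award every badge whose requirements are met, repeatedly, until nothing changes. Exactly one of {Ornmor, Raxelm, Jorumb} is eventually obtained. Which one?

With Hexumb, Sylbry, and Tallun, Orbrun is earned (Rule 5).
With Orbrun and Ionnal, Jorumb is earned (Rule 3).
No rule produces Ornmor, and it is not given. Raxelm would need Falval (Rule 2), but Falval is never earned.

Jorumb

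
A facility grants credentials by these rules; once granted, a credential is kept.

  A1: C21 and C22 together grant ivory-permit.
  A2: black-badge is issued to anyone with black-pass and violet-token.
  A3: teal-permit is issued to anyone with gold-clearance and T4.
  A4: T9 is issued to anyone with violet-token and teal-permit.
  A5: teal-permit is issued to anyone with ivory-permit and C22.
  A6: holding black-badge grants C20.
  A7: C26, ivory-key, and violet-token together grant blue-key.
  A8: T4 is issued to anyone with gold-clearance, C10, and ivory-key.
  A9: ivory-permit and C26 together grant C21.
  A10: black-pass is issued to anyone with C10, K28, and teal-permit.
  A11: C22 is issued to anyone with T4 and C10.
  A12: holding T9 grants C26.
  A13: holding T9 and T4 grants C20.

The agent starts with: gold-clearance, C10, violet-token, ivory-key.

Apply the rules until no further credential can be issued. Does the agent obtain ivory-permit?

No

ivory-permit would need C21 and C22 (A1), but C21 is never granted.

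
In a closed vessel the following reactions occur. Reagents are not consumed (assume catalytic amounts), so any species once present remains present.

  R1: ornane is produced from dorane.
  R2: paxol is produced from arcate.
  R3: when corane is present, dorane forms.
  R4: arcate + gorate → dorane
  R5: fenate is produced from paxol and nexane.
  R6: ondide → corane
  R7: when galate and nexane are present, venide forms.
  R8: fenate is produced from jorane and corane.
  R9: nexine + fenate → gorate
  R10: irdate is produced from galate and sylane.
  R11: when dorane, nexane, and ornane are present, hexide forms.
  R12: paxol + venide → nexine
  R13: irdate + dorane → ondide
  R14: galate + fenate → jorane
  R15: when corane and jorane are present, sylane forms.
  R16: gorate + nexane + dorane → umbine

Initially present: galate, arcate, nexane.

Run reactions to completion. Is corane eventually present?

corane would need ondide (R6), but ondide never forms.

No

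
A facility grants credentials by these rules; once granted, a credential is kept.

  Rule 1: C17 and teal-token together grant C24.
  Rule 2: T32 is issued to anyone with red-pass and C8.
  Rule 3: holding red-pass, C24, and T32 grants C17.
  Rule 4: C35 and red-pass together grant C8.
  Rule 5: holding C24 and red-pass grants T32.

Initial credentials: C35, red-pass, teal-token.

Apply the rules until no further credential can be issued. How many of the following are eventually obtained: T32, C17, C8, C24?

Holding C35 and red-pass grants C8 (Rule 4).
Holding red-pass and C8 grants T32 (Rule 2).
T32: reached.
C17 would need red-pass, C24, and T32 (Rule 3), but C24 is never granted.
C8: reached.
C24 would need C17 and teal-token (Rule 1), but C17 is never granted.
Reached: T32 and C8 — 2 of the 4.

2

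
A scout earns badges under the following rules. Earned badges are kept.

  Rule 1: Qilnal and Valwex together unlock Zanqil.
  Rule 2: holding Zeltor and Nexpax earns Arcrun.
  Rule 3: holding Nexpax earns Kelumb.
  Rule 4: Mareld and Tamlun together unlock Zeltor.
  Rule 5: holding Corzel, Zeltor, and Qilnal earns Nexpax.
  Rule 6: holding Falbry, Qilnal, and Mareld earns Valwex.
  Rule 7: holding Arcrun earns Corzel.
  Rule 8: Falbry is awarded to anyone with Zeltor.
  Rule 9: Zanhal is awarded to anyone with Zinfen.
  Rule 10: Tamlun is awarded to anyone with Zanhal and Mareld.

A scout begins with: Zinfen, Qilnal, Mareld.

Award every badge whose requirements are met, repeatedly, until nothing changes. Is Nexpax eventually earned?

No

Nexpax would need Corzel, Zeltor, and Qilnal (Rule 5), but Corzel is never earned.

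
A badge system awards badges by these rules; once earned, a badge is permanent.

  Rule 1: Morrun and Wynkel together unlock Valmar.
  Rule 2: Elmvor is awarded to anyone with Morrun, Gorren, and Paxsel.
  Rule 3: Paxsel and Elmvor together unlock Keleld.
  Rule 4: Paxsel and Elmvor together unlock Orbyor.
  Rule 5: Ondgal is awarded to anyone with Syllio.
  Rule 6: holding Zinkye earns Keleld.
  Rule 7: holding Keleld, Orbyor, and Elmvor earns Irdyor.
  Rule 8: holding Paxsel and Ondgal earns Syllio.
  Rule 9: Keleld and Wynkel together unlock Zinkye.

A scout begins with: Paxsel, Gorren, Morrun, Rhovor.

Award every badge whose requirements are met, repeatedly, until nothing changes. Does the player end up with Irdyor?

Yes

With Morrun, Gorren, and Paxsel, Elmvor is earned (Rule 2).
With Paxsel and Elmvor, Orbyor is earned (Rule 4).
With Paxsel and Elmvor, Keleld is earned (Rule 3).
With Keleld, Orbyor, and Elmvor, Irdyor is earned (Rule 7).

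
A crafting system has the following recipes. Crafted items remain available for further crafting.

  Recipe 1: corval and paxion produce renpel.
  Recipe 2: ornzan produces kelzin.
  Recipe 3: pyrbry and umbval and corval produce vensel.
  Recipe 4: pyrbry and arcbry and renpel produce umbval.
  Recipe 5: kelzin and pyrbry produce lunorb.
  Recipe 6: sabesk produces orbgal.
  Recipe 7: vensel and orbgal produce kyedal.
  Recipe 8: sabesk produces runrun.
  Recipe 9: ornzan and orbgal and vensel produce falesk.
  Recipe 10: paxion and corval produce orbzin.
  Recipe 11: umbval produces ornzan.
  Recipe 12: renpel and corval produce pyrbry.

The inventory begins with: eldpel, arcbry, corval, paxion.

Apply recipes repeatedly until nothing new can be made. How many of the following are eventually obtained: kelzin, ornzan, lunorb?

Using Recipe 1, corval and paxion make renpel.
renpel and corval → pyrbry (Recipe 12).
pyrbry and arcbry and renpel → umbval (Recipe 4).
Using Recipe 11, umbval makes ornzan.
Using Recipe 2, ornzan makes kelzin.
kelzin and pyrbry → lunorb (Recipe 5).
kelzin: reached.
ornzan: reached.
lunorb: reached.
All 3 are reached.

3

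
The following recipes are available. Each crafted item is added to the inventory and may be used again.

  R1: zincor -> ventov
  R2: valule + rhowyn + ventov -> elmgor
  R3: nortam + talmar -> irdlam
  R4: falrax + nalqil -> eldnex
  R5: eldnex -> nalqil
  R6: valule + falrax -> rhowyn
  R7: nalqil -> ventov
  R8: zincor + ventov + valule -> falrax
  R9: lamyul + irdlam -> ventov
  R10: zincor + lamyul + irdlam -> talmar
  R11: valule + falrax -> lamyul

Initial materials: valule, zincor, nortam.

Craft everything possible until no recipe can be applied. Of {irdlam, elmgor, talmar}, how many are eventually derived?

1

Using R1, zincor makes ventov.
Using R8, zincor, ventov, and valule make falrax.
Using R6, valule and falrax make rhowyn.
Using R2, valule, rhowyn, and ventov make elmgor.
irdlam would need nortam and talmar (R3), but talmar is never obtained.
elmgor: reached.
talmar would need zincor, lamyul, and irdlam (R10), but irdlam is never obtained.
Reached: elmgor — 1 of the 3.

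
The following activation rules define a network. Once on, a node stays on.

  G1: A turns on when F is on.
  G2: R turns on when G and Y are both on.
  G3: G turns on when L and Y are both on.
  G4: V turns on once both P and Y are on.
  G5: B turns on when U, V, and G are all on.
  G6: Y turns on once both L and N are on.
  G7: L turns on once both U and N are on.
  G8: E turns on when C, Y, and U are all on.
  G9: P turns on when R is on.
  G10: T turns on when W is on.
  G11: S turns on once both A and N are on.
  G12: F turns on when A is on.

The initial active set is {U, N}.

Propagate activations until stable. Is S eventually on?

No

S would need A and N (G11), but A never turns on.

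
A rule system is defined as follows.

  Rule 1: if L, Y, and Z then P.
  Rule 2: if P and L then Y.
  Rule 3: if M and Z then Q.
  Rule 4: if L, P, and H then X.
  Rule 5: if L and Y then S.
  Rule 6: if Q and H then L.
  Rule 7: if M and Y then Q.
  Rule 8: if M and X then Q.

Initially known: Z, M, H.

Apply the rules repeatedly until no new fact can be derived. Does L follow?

Yes

From M and Z, Rule 3 gives Q.
From Q and H, Rule 6 gives L.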